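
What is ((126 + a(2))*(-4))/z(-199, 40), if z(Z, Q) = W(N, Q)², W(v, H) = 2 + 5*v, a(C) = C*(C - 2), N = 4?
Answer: -126/121 ≈ -1.0413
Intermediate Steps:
a(C) = C*(-2 + C)
z(Z, Q) = 484 (z(Z, Q) = (2 + 5*4)² = (2 + 20)² = 22² = 484)
((126 + a(2))*(-4))/z(-199, 40) = ((126 + 2*(-2 + 2))*(-4))/484 = ((126 + 2*0)*(-4))*(1/484) = ((126 + 0)*(-4))*(1/484) = (126*(-4))*(1/484) = -504*1/484 = -126/121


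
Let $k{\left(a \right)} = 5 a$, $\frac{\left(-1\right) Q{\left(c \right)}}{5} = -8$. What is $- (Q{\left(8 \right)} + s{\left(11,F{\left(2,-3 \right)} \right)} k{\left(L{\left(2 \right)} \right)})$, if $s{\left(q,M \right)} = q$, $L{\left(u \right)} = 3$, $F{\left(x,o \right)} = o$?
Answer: $-205$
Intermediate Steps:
$Q{\left(c \right)} = 40$ ($Q{\left(c \right)} = \left(-5\right) \left(-8\right) = 40$)
$- (Q{\left(8 \right)} + s{\left(11,F{\left(2,-3 \right)} \right)} k{\left(L{\left(2 \right)} \right)}) = - (40 + 11 \cdot 5 \cdot 3) = - (40 + 11 \cdot 15) = - (40 + 165) = \left(-1\right) 205 = -205$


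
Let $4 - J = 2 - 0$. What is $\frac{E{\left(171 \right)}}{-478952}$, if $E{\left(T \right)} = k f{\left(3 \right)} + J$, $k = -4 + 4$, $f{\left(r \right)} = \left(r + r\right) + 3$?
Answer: $- \frac{1}{239476} \approx -4.1758 \cdot 10^{-6}$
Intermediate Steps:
$f{\left(r \right)} = 3 + 2 r$ ($f{\left(r \right)} = 2 r + 3 = 3 + 2 r$)
$J = 2$ ($J = 4 - \left(2 - 0\right) = 4 - \left(2 + 0\right) = 4 - 2 = 2$)
$k = 0$
$E{\left(T \right)} = 2$ ($E{\left(T \right)} = 0 \left(3 + 2 \cdot 3\right) + 2 = 0 \left(3 + 6\right) + 2 = 0 \cdot 9 + 2 = 0 + 2 = 2$)
$\frac{E{\left(171 \right)}}{-478952} = \frac{2}{-478952} = 2 \left(- \frac{1}{478952}\right) = - \frac{1}{239476}$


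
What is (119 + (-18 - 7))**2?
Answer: 8836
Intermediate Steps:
(119 + (-18 - 7))**2 = (119 - 25)**2 = 94**2 = 8836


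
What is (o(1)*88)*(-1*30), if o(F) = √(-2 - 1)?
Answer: -2640*I*√3 ≈ -4572.6*I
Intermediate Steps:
o(F) = I*√3 (o(F) = √(-3) = I*√3)
(o(1)*88)*(-1*30) = ((I*√3)*88)*(-1*30) = (88*I*√3)*(-30) = -2640*I*√3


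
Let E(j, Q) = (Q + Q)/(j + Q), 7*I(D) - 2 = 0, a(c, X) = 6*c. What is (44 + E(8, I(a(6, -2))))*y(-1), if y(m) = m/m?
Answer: 1278/29 ≈ 44.069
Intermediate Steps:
I(D) = 2/7 (I(D) = 2/7 + (⅐)*0 = 2/7 + 0 = 2/7)
E(j, Q) = 2*Q/(Q + j) (E(j, Q) = (2*Q)/(Q + j) = 2*Q/(Q + j))
y(m) = 1
(44 + E(8, I(a(6, -2))))*y(-1) = (44 + 2*(2/7)/(2/7 + 8))*1 = (44 + 2*(2/7)/(58/7))*1 = (44 + 2*(2/7)*(7/58))*1 = (44 + 2/29)*1 = (1278/29)*1 = 1278/29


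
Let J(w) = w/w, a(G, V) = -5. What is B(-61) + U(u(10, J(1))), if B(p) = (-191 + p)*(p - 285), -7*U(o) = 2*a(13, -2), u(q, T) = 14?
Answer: 610354/7 ≈ 87193.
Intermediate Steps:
J(w) = 1
U(o) = 10/7 (U(o) = -2*(-5)/7 = -⅐*(-10) = 10/7)
B(p) = (-285 + p)*(-191 + p) (B(p) = (-191 + p)*(-285 + p) = (-285 + p)*(-191 + p))
B(-61) + U(u(10, J(1))) = (54435 + (-61)² - 476*(-61)) + 10/7 = (54435 + 3721 + 29036) + 10/7 = 87192 + 10/7 = 610354/7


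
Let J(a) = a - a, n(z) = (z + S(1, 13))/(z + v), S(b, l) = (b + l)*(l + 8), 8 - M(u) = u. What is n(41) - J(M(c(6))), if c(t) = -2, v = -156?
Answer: -67/23 ≈ -2.9130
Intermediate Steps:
M(u) = 8 - u
S(b, l) = (8 + l)*(b + l) (S(b, l) = (b + l)*(8 + l) = (8 + l)*(b + l))
n(z) = (294 + z)/(-156 + z) (n(z) = (z + (13² + 8*1 + 8*13 + 1*13))/(z - 156) = (z + (169 + 8 + 104 + 13))/(-156 + z) = (z + 294)/(-156 + z) = (294 + z)/(-156 + z))
J(a) = 0
n(41) - J(M(c(6))) = (294 + 41)/(-156 + 41) - 1*0 = 335/(-115) + 0 = -1/115*335 + 0 = -67/23 + 0 = -67/23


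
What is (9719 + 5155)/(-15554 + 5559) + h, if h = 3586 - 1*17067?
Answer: -134757469/9995 ≈ -13482.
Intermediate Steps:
h = -13481 (h = 3586 - 17067 = -13481)
(9719 + 5155)/(-15554 + 5559) + h = (9719 + 5155)/(-15554 + 5559) - 13481 = 14874/(-9995) - 13481 = 14874*(-1/9995) - 13481 = -14874/9995 - 13481 = -134757469/9995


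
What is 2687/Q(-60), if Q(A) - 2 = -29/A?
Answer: 161220/149 ≈ 1082.0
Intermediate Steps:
Q(A) = 2 - 29/A
2687/Q(-60) = 2687/(2 - 29/(-60)) = 2687/(2 - 29*(-1/60)) = 2687/(2 + 29/60) = 2687/(149/60) = 2687*(60/149) = 161220/149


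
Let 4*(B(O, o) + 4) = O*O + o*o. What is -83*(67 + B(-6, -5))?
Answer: -25979/4 ≈ -6494.8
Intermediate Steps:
B(O, o) = -4 + O²/4 + o²/4 (B(O, o) = -4 + (O*O + o*o)/4 = -4 + (O² + o²)/4 = -4 + (O²/4 + o²/4) = -4 + O²/4 + o²/4)
-83*(67 + B(-6, -5)) = -83*(67 + (-4 + (¼)*(-6)² + (¼)*(-5)²)) = -83*(67 + (-4 + (¼)*36 + (¼)*25)) = -83*(67 + (-4 + 9 + 25/4)) = -83*(67 + 45/4) = -83*313/4 = -25979/4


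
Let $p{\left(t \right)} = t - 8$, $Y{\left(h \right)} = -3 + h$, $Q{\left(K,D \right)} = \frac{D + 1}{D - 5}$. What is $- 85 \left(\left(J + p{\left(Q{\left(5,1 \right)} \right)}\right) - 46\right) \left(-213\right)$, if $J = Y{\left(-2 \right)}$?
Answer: $- \frac{2154495}{2} \approx -1.0772 \cdot 10^{6}$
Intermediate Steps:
$Q{\left(K,D \right)} = \frac{1 + D}{-5 + D}$
$J = -5$ ($J = -3 - 2 = -5$)
$p{\left(t \right)} = -8 + t$
$- 85 \left(\left(J + p{\left(Q{\left(5,1 \right)} \right)}\right) - 46\right) \left(-213\right) = - 85 \left(\left(-5 - \left(8 - \frac{1 + 1}{-5 + 1}\right)\right) - 46\right) \left(-213\right) = - 85 \left(\left(-5 - \left(8 - \frac{1}{-4} \cdot 2\right)\right) - 46\right) \left(-213\right) = - 85 \left(\left(-5 - \frac{17}{2}\right) - 46\right) \left(-213\right) = - 85 \left(- \frac{27}{2} - 46\right) \left(-213\right) = \left(-85\right) \left(- \frac{119}{2}\right) \left(-213\right) = \frac{10115}{2} \left(-213\right) = - \frac{2154495}{2}$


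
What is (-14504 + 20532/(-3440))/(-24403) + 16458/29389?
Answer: 712129915537/616774599620 ≈ 1.1546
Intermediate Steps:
(-14504 + 20532/(-3440))/(-24403) + 16458/29389 = (-14504 + 20532*(-1/3440))*(-1/24403) + 16458*(1/29389) = (-14504 - 5133/860)*(-1/24403) + 16458/29389 = -12478573/860*(-1/24403) + 16458/29389 = 12478573/20986580 + 16458/29389 = 712129915537/616774599620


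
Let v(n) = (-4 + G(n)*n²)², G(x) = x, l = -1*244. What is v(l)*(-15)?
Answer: -3165413543954160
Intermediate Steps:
l = -244
v(n) = (-4 + n³)² (v(n) = (-4 + n*n²)² = (-4 + n³)²)
v(l)*(-15) = (-4 + (-244)³)²*(-15) = (-4 - 14526784)²*(-15) = (-14526788)²*(-15) = 211027569596944*(-15) = -3165413543954160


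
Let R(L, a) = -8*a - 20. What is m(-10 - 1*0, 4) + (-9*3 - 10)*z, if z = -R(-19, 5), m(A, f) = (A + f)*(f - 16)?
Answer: -2148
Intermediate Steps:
m(A, f) = (-16 + f)*(A + f) (m(A, f) = (A + f)*(-16 + f) = (-16 + f)*(A + f))
R(L, a) = -20 - 8*a
z = 60 (z = -(-20 - 8*5) = -(-20 - 40) = -1*(-60) = 60)
m(-10 - 1*0, 4) + (-9*3 - 10)*z = (4² - 16*(-10 - 1*0) - 16*4 + (-10 - 1*0)*4) + (-9*3 - 10)*60 = (16 - 16*(-10 + 0) - 64 + (-10 + 0)*4) + (-27 - 10)*60 = (16 - 16*(-10) - 64 - 10*4) - 37*60 = (16 + 160 - 64 - 40) - 2220 = 72 - 2220 = -2148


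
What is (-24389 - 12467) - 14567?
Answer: -51423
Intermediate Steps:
(-24389 - 12467) - 14567 = -36856 - 14567 = -51423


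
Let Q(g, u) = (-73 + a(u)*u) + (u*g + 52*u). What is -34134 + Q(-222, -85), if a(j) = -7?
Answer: -19162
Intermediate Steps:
Q(g, u) = -73 + 45*u + g*u (Q(g, u) = (-73 - 7*u) + (u*g + 52*u) = (-73 - 7*u) + (g*u + 52*u) = (-73 - 7*u) + (52*u + g*u) = -73 + 45*u + g*u)
-34134 + Q(-222, -85) = -34134 + (-73 + 45*(-85) - 222*(-85)) = -34134 + (-73 - 3825 + 18870) = -34134 + 14972 = -19162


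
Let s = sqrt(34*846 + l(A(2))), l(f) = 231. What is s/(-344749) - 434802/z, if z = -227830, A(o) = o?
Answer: 217401/113915 - sqrt(28995)/344749 ≈ 1.9080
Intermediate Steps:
s = sqrt(28995) (s = sqrt(34*846 + 231) = sqrt(28764 + 231) = sqrt(28995) ≈ 170.28)
s/(-344749) - 434802/z = sqrt(28995)/(-344749) - 434802/(-227830) = sqrt(28995)*(-1/344749) - 434802*(-1/227830) = -sqrt(28995)/344749 + 217401/113915 = 217401/113915 - sqrt(28995)/344749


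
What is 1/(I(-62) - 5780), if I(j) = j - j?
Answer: -1/5780 ≈ -0.00017301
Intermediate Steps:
I(j) = 0
1/(I(-62) - 5780) = 1/(0 - 5780) = 1/(-5780) = -1/5780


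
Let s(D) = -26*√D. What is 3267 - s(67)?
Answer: 3267 + 26*√67 ≈ 3479.8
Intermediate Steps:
3267 - s(67) = 3267 - (-26)*√67 = 3267 + 26*√67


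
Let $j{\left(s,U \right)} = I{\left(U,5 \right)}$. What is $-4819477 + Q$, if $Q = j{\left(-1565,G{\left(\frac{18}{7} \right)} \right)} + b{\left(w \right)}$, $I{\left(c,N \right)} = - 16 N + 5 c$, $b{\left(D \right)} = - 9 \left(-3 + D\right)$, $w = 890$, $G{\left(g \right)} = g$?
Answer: $- \frac{33792690}{7} \approx -4.8275 \cdot 10^{6}$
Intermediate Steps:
$b{\left(D \right)} = 27 - 9 D$
$j{\left(s,U \right)} = -80 + 5 U$ ($j{\left(s,U \right)} = \left(-16\right) 5 + 5 U = -80 + 5 U$)
$Q = - \frac{56351}{7}$ ($Q = \left(-80 + 5 \cdot \frac{18}{7}\right) + \left(27 - 8010\right) = \left(-80 + 5 \cdot 18 \cdot \frac{1}{7}\right) + \left(27 - 8010\right) = \left(-80 + 5 \cdot \frac{18}{7}\right) - 7983 = \left(-80 + \frac{90}{7}\right) - 7983 = - \frac{470}{7} - 7983 = - \frac{56351}{7} \approx -8050.1$)
$-4819477 + Q = -4819477 - \frac{56351}{7} = - \frac{33792690}{7}$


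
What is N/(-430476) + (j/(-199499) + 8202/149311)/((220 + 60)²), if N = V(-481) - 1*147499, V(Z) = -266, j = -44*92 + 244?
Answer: 14378385407221132033/41887678522507882400 ≈ 0.34326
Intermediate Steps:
j = -3804 (j = -4048 + 244 = -3804)
N = -147765 (N = -266 - 1*147499 = -266 - 147499 = -147765)
N/(-430476) + (j/(-199499) + 8202/149311)/((220 + 60)²) = -147765/(-430476) + (-3804/(-199499) + 8202/149311)/((220 + 60)²) = -147765*(-1/430476) + (-3804*(-1/199499) + 8202*(1/149311))/(280²) = 49255/143492 + (3804/199499 + 8202/149311)/78400 = 49255/143492 + (2204269842/29787395189)*(1/78400) = 49255/143492 + 1102134921/1167665891408800 = 14378385407221132033/41887678522507882400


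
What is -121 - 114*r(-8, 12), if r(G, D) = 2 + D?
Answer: -1717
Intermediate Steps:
-121 - 114*r(-8, 12) = -121 - 114*(2 + 12) = -121 - 114*14 = -121 - 1596 = -1717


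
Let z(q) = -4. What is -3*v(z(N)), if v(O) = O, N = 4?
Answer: 12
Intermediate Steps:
-3*v(z(N)) = -3*(-4) = 12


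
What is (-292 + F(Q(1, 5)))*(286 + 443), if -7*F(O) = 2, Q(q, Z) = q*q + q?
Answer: -1491534/7 ≈ -2.1308e+5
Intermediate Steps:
Q(q, Z) = q + q**2 (Q(q, Z) = q**2 + q = q + q**2)
F(O) = -2/7 (F(O) = -1/7*2 = -2/7)
(-292 + F(Q(1, 5)))*(286 + 443) = (-292 - 2/7)*(286 + 443) = -2046/7*729 = -1491534/7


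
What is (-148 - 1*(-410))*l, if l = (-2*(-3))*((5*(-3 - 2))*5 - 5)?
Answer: -204360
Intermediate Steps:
l = -780 (l = 6*((5*(-5))*5 - 5) = 6*(-25*5 - 5) = 6*(-125 - 5) = 6*(-130) = -780)
(-148 - 1*(-410))*l = (-148 - 1*(-410))*(-780) = (-148 + 410)*(-780) = 262*(-780) = -204360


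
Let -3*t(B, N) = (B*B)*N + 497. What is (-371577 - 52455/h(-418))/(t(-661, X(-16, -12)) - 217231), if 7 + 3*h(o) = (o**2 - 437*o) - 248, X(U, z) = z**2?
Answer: 13270330926/756754946263 ≈ 0.017536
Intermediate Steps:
t(B, N) = -497/3 - N*B**2/3 (t(B, N) = -((B*B)*N + 497)/3 = -(B**2*N + 497)/3 = -(N*B**2 + 497)/3 = -(497 + N*B**2)/3 = -497/3 - N*B**2/3)
h(o) = -85 - 437*o/3 + o**2/3 (h(o) = -7/3 + ((o**2 - 437*o) - 248)/3 = -7/3 + (-248 + o**2 - 437*o)/3 = -7/3 + (-248/3 - 437*o/3 + o**2/3) = -85 - 437*o/3 + o**2/3)
(-371577 - 52455/h(-418))/(t(-661, X(-16, -12)) - 217231) = (-371577 - 52455/(-85 - 437/3*(-418) + (1/3)*(-418)**2))/((-497/3 - 1/3*(-12)**2*(-661)**2) - 217231) = (-371577 - 52455/(-85 + 182666/3 + (1/3)*174724))/((-497/3 - 1/3*144*436921) - 217231) = (-371577 - 52455/(-85 + 182666/3 + 174724/3))/((-497/3 - 20972208) - 217231) = (-371577 - 52455/119045)/(-62917121/3 - 217231) = (-371577 - 52455*1/119045)/(-63568814/3) = (-371577 - 10491/23809)*(-3/63568814) = -8846887284/23809*(-3/63568814) = 13270330926/756754946263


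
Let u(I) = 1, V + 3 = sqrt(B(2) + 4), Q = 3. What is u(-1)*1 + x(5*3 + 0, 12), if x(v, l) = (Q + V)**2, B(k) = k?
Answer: 7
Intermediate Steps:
V = -3 + sqrt(6) (V = -3 + sqrt(2 + 4) = -3 + sqrt(6) ≈ -0.55051)
x(v, l) = 6 (x(v, l) = (3 + (-3 + sqrt(6)))**2 = (sqrt(6))**2 = 6)
u(-1)*1 + x(5*3 + 0, 12) = 1*1 + 6 = 1 + 6 = 7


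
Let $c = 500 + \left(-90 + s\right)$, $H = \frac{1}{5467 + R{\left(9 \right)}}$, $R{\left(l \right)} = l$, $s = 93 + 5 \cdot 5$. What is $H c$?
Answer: $\frac{132}{1369} \approx 0.096421$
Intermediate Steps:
$s = 118$ ($s = 93 + 25 = 118$)
$H = \frac{1}{5476}$ ($H = \frac{1}{5467 + 9} = \frac{1}{5476} \approx 0.00018262$)
$c = 528$ ($c = 500 + \left(-90 + 118\right) = 500 + 28 = 528$)
$H c = \frac{1}{5476} \cdot 528 = \frac{132}{1369}$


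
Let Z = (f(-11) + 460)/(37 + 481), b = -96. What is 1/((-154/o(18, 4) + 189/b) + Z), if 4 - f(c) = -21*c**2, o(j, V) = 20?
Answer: -41440/160273 ≈ -0.25856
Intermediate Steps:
f(c) = 4 + 21*c**2 (f(c) = 4 - (-21)*c**2 = 4 + 21*c**2)
Z = 3005/518 (Z = ((4 + 21*(-11)**2) + 460)/(37 + 481) = ((4 + 21*121) + 460)/518 = ((4 + 2541) + 460)*(1/518) = (2545 + 460)*(1/518) = 3005*(1/518) = 3005/518 ≈ 5.8012)
1/((-154/o(18, 4) + 189/b) + Z) = 1/((-154/20 + 189/(-96)) + 3005/518) = 1/((-154*1/20 + 189*(-1/96)) + 3005/518) = 1/((-77/10 - 63/32) + 3005/518) = 1/(-1547/160 + 3005/518) = 1/(-160273/41440) = -41440/160273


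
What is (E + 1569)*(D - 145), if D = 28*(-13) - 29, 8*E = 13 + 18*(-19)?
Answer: -3287987/4 ≈ -8.2200e+5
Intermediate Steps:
E = -329/8 (E = (13 + 18*(-19))/8 = (13 - 342)/8 = (⅛)*(-329) = -329/8 ≈ -41.125)
D = -393 (D = -364 - 29 = -393)
(E + 1569)*(D - 145) = (-329/8 + 1569)*(-393 - 145) = (12223/8)*(-538) = -3287987/4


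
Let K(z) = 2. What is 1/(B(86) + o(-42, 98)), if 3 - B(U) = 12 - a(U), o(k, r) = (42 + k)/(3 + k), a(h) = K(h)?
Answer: -⅐ ≈ -0.14286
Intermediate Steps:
a(h) = 2
o(k, r) = (42 + k)/(3 + k)
B(U) = -7 (B(U) = 3 - (12 - 1*2) = 3 - (12 - 2) = 3 - 1*10 = 3 - 10 = -7)
1/(B(86) + o(-42, 98)) = 1/(-7 + (42 - 42)/(3 - 42)) = 1/(-7 + 0/(-39)) = 1/(-7 - 1/39*0) = 1/(-7 + 0) = 1/(-7) = -⅐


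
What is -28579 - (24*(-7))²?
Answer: -56803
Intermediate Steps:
-28579 - (24*(-7))² = -28579 - 1*(-168)² = -28579 - 1*28224 = -28579 - 28224 = -56803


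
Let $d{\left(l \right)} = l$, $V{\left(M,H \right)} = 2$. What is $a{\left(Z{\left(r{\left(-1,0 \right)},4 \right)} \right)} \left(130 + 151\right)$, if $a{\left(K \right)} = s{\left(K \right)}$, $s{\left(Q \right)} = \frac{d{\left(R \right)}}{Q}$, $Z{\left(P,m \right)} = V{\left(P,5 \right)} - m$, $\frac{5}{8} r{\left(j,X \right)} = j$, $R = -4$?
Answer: $562$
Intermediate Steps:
$r{\left(j,X \right)} = \frac{8 j}{5}$
$Z{\left(P,m \right)} = 2 - m$
$s{\left(Q \right)} = - \frac{4}{Q}$
$a{\left(K \right)} = - \frac{4}{K}$
$a{\left(Z{\left(r{\left(-1,0 \right)},4 \right)} \right)} \left(130 + 151\right) = - \frac{4}{2 - 4} \left(130 + 151\right) = - \frac{4}{2 - 4} \cdot 281 = - \frac{4}{-2} \cdot 281 = \left(-4\right) \left(- \frac{1}{2}\right) 281 = 2 \cdot 281 = 562$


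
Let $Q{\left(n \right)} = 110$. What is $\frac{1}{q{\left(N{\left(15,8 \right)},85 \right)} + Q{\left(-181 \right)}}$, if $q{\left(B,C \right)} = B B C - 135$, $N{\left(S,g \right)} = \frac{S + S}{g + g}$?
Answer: $\frac{64}{17525} \approx 0.0036519$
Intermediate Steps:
$N{\left(S,g \right)} = \frac{S}{g}$ ($N{\left(S,g \right)} = \frac{2 S}{2 g} = 2 S \frac{1}{2 g} = \frac{S}{g}$)
$q{\left(B,C \right)} = -135 + C B^{2}$ ($q{\left(B,C \right)} = B^{2} C - 135 = C B^{2} - 135 = -135 + C B^{2}$)
$\frac{1}{q{\left(N{\left(15,8 \right)},85 \right)} + Q{\left(-181 \right)}} = \frac{1}{\left(-135 + 85 \left(\frac{15}{8}\right)^{2}\right) + 110} = \frac{1}{\left(-135 + 85 \cdot \frac{225}{64}\right) + 110} = \frac{1}{\left(-135 + \frac{19125}{64}\right) + 110} = \frac{1}{\frac{10485}{64} + 110} = \frac{1}{\frac{17525}{64}} = \frac{64}{17525}$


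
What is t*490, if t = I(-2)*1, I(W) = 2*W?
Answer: -1960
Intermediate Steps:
t = -4 (t = (2*(-2))*1 = -4*1 = -4)
t*490 = -4*490 = -1960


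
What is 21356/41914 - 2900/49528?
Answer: 6159009/13657346 ≈ 0.45097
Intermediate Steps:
21356/41914 - 2900/49528 = 21356*(1/41914) - 2900*1/49528 = 562/1103 - 725/12382 = 6159009/13657346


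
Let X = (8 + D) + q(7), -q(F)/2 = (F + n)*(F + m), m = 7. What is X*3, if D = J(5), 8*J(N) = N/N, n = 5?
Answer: -7869/8 ≈ -983.63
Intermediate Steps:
J(N) = ⅛ (J(N) = (N/N)/8 = (⅛)*1 = ⅛)
q(F) = -2*(5 + F)*(7 + F) (q(F) = -2*(F + 5)*(F + 7) = -2*(5 + F)*(7 + F))
D = ⅛ ≈ 0.12500
X = -2623/8 (X = (8 + ⅛) + (-70 - 24*7 - 2*7²) = 65/8 + (-70 - 168 - 2*49) = 65/8 + (-70 - 168 - 98) = 65/8 - 336 = -2623/8 ≈ -327.88)
X*3 = -2623/8*3 = -7869/8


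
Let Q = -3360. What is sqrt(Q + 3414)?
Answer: 3*sqrt(6) ≈ 7.3485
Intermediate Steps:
sqrt(Q + 3414) = sqrt(-3360 + 3414) = sqrt(54) = 3*sqrt(6)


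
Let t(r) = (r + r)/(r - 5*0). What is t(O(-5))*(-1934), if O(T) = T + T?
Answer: -3868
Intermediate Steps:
O(T) = 2*T
t(r) = 2 (t(r) = (2*r)/(r + 0) = (2*r)/r = 2)
t(O(-5))*(-1934) = 2*(-1934) = -3868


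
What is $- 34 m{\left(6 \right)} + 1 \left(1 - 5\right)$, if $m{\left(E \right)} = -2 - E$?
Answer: $268$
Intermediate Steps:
$- 34 m{\left(6 \right)} + 1 \left(1 - 5\right) = - 34 \left(-2 - 6\right) + 1 \left(1 - 5\right) = - 34 \left(-2 - 6\right) + 1 \left(-4\right) = \left(-34\right) \left(-8\right) - 4 = 272 - 4 = 268$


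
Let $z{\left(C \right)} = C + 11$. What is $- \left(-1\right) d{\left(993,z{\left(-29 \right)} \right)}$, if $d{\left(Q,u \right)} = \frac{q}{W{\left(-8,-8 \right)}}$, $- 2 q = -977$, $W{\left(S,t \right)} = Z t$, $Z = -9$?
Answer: $\frac{977}{144} \approx 6.7847$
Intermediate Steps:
$z{\left(C \right)} = 11 + C$
$W{\left(S,t \right)} = - 9 t$
$q = \frac{977}{2}$ ($q = \left(- \frac{1}{2}\right) \left(-977\right) = \frac{977}{2} \approx 488.5$)
$d{\left(Q,u \right)} = \frac{977}{144}$ ($d{\left(Q,u \right)} = \frac{977}{2 \left(\left(-9\right) \left(-8\right)\right)} = \frac{977}{2 \cdot 72} = \frac{977}{2} \cdot \frac{1}{72} = \frac{977}{144}$)
$- \left(-1\right) d{\left(993,z{\left(-29 \right)} \right)} = - \frac{\left(-1\right) 977}{144} = \left(-1\right) \left(- \frac{977}{144}\right) = \frac{977}{144}$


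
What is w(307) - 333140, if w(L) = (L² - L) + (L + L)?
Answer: -238584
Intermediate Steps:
w(L) = L + L² (w(L) = (L² - L) + 2*L = L + L²)
w(307) - 333140 = 307*(1 + 307) - 333140 = 307*308 - 333140 = 94556 - 333140 = -238584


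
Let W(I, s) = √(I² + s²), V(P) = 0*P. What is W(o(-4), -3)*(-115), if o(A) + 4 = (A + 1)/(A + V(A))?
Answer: -115*√313/4 ≈ -508.64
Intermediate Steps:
V(P) = 0
o(A) = -4 + (1 + A)/A (o(A) = -4 + (A + 1)/(A + 0) = -4 + (1 + A)/A)
W(o(-4), -3)*(-115) = √((-3 + 1/(-4))² + (-3)²)*(-115) = √((-3 - ¼)² + 9)*(-115) = √((-13/4)² + 9)*(-115) = √(169/16 + 9)*(-115) = √(313/16)*(-115) = (√313/4)*(-115) = -115*√313/4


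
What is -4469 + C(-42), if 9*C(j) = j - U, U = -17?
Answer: -40246/9 ≈ -4471.8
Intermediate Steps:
C(j) = 17/9 + j/9 (C(j) = (j - 1*(-17))/9 = (j + 17)/9 = (17 + j)/9 = 17/9 + j/9)
-4469 + C(-42) = -4469 + (17/9 + (1/9)*(-42)) = -4469 + (17/9 - 14/3) = -4469 - 25/9 = -40246/9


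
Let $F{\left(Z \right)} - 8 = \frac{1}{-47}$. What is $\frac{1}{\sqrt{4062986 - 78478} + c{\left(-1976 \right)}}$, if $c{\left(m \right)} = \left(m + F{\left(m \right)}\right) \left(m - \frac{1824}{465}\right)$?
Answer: $\frac{51698401965690}{201444309182194924649} - \frac{53071225 \sqrt{996127}}{402888618364389849298} \approx 2.5651 \cdot 10^{-7}$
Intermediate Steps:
$F{\left(Z \right)} = \frac{375}{47}$ ($F{\left(Z \right)} = 8 + \frac{1}{-47} = 8 - \frac{1}{47} = \frac{375}{47}$)
$c{\left(m \right)} = \left(- \frac{608}{155} + m\right) \left(\frac{375}{47} + m\right)$ ($c{\left(m \right)} = \left(m + \frac{375}{47}\right) \left(m - \frac{1824}{465}\right) = \left(\frac{375}{47} + m\right) \left(m - \frac{608}{155}\right) = \left(\frac{375}{47} + m\right) \left(- \frac{608}{155} + m\right) = \left(- \frac{608}{155} + m\right) \left(\frac{375}{47} + m\right)$)
$\frac{1}{\sqrt{4062986 - 78478} + c{\left(-1976 \right)}} = \frac{1}{\sqrt{4062986 - 78478} + \left(- \frac{45600}{1457} + \left(-1976\right)^{2} + \frac{29549}{7285} \left(-1976\right)\right)} = \frac{1}{\sqrt{4062986 + \left(-939414 + 860936\right)} - - \frac{28386219336}{7285}} = \frac{1}{\sqrt{4062986 - 78478} + \frac{28386219336}{7285}} = \frac{1}{\sqrt{3984508} + \frac{28386219336}{7285}} = \frac{1}{2 \sqrt{996127} + \frac{28386219336}{7285}} = \frac{1}{\frac{28386219336}{7285} + 2 \sqrt{996127}}$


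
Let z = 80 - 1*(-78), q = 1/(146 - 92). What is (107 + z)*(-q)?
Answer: -265/54 ≈ -4.9074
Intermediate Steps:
q = 1/54 ≈ 0.018519
z = 158 (z = 80 + 78 = 158)
(107 + z)*(-q) = (107 + 158)*(-1*1/54) = 265*(-1/54) = -265/54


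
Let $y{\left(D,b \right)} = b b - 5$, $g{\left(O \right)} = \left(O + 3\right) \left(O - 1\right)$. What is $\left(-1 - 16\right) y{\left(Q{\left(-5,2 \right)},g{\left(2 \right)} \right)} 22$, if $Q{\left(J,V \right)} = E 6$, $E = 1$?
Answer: $-7480$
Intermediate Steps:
$g{\left(O \right)} = \left(-1 + O\right) \left(3 + O\right)$ ($g{\left(O \right)} = \left(3 + O\right) \left(-1 + O\right) = \left(-1 + O\right) \left(3 + O\right)$)
$Q{\left(J,V \right)} = 6$ ($Q{\left(J,V \right)} = 1 \cdot 6 = 6$)
$y{\left(D,b \right)} = -5 + b^{2}$ ($y{\left(D,b \right)} = b^{2} - 5 = -5 + b^{2}$)
$\left(-1 - 16\right) y{\left(Q{\left(-5,2 \right)},g{\left(2 \right)} \right)} 22 = \left(-1 - 16\right) \left(-5 + \left(-3 + 2^{2} + 2 \cdot 2\right)^{2}\right) 22 = \left(-1 - 16\right) \left(-5 + \left(-3 + 4 + 4\right)^{2}\right) 22 = - 17 \left(-5 + 5^{2}\right) 22 = - 17 \left(-5 + 25\right) 22 = \left(-17\right) 20 \cdot 22 = \left(-340\right) 22 = -7480$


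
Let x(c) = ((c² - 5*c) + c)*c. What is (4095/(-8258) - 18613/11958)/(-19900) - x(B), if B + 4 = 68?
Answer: -120736257808915459/491277090900 ≈ -2.4576e+5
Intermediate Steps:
B = 64 (B = -4 + 68 = 64)
x(c) = c*(c² - 4*c) (x(c) = (c² - 4*c)*c = c*(c² - 4*c))
(4095/(-8258) - 18613/11958)/(-19900) - x(B) = (4095/(-8258) - 18613/11958)/(-19900) - 64²*(-4 + 64) = (4095*(-1/8258) - 18613*1/11958)*(-1/19900) - 4096*60 = (-4095/8258 - 18613/11958)*(-1/19900) - 1*245760 = -50668541/24687291*(-1/19900) - 245760 = 50668541/491277090900 - 245760 = -120736257808915459/491277090900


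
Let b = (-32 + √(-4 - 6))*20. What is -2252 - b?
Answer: -1612 - 20*I*√10 ≈ -1612.0 - 63.246*I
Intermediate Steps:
b = -640 + 20*I*√10 (b = (-32 + √(-10))*20 = (-32 + I*√10)*20 = -640 + 20*I*√10 ≈ -640.0 + 63.246*I)
-2252 - b = -2252 - (-640 + 20*I*√10) = -2252 + (640 - 20*I*√10) = -1612 - 20*I*√10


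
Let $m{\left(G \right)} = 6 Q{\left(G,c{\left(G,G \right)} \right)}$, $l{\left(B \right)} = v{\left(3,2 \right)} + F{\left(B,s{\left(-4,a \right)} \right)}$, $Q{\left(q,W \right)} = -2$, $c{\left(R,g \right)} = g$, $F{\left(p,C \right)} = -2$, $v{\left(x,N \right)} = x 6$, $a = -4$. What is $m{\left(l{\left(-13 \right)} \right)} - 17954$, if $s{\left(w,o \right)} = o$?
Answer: $-17966$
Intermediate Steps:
$v{\left(x,N \right)} = 6 x$
$l{\left(B \right)} = 16$ ($l{\left(B \right)} = 6 \cdot 3 - 2 = 18 - 2 = 16$)
$m{\left(G \right)} = -12$ ($m{\left(G \right)} = 6 \left(-2\right) = -12$)
$m{\left(l{\left(-13 \right)} \right)} - 17954 = -12 - 17954 = -17966$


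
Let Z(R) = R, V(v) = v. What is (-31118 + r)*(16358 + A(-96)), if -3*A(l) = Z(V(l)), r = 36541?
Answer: 88882970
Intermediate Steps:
A(l) = -l/3
(-31118 + r)*(16358 + A(-96)) = (-31118 + 36541)*(16358 - ⅓*(-96)) = 5423*(16358 + 32) = 5423*16390 = 88882970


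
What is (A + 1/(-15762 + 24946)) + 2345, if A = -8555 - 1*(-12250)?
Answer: 55471361/9184 ≈ 6040.0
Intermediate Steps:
A = 3695 (A = -8555 + 12250 = 3695)
(A + 1/(-15762 + 24946)) + 2345 = (3695 + 1/(-15762 + 24946)) + 2345 = (3695 + 1/9184) + 2345 = 33934881/9184 + 2345 = 55471361/9184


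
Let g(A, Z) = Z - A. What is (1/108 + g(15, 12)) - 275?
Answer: -30023/108 ≈ -277.99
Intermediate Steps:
(1/108 + g(15, 12)) - 275 = (1/108 + (12 - 1*15)) - 275 = (1/108 + (12 - 15)) - 275 = (1/108 - 3) - 275 = -323/108 - 275 = -30023/108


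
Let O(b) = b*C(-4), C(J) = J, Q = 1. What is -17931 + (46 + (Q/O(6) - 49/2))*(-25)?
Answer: -443219/24 ≈ -18467.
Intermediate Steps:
O(b) = -4*b (O(b) = b*(-4) = -4*b)
-17931 + (46 + (Q/O(6) - 49/2))*(-25) = -17931 + (46 + (1/(-4*6) - 49/2))*(-25) = -17931 + (46 + (1/(-24) - 49*½))*(-25) = -17931 + (46 + (1*(-1/24) - 49/2))*(-25) = -17931 + (46 + (-1/24 - 49/2))*(-25) = -17931 + (46 - 589/24)*(-25) = -17931 + (515/24)*(-25) = -17931 - 12875/24 = -443219/24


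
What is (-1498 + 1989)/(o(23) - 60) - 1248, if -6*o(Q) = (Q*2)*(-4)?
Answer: -111297/88 ≈ -1264.7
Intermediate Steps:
o(Q) = 4*Q/3 (o(Q) = -Q*2*(-4)/6 = -2*Q*(-4)/6 = -(-4)*Q/3 = 4*Q/3)
(-1498 + 1989)/(o(23) - 60) - 1248 = (-1498 + 1989)/((4/3)*23 - 60) - 1248 = 491/(92/3 - 60) - 1248 = 491/(-88/3) - 1248 = 491*(-3/88) - 1248 = -1473/88 - 1248 = -111297/88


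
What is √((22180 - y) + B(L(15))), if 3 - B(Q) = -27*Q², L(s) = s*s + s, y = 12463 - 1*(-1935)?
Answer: 3*√173665 ≈ 1250.2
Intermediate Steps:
y = 14398 (y = 12463 + 1935 = 14398)
L(s) = s + s² (L(s) = s² + s = s + s²)
B(Q) = 3 + 27*Q² (B(Q) = 3 - (-27)*Q² = 3 + 27*Q²)
√((22180 - y) + B(L(15))) = √((22180 - 1*14398) + (3 + 27*(15*(1 + 15))²)) = √((22180 - 14398) + (3 + 27*(15*16)²)) = √(7782 + (3 + 27*240²)) = √(7782 + (3 + 27*57600)) = √(7782 + (3 + 1555200)) = √(7782 + 1555203) = √1562985 = 3*√173665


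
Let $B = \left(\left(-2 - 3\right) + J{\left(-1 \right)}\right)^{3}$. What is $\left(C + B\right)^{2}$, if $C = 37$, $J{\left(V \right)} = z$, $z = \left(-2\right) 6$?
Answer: $23775376$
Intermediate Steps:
$z = -12$
$J{\left(V \right)} = -12$
$B = -4913$ ($B = \left(\left(-2 - 3\right) - 12\right)^{3} = \left(-5 - 12\right)^{3} = \left(-17\right)^{3} = -4913$)
$\left(C + B\right)^{2} = \left(37 - 4913\right)^{2} = \left(-4876\right)^{2} = 23775376$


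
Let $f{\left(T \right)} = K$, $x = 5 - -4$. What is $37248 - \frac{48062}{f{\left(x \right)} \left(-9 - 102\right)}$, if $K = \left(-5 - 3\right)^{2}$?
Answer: $\frac{132328927}{3552} \approx 37255.0$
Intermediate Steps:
$x = 9$ ($x = 5 + 4 = 9$)
$K = 64$ ($K = \left(-8\right)^{2} = 64$)
$f{\left(T \right)} = 64$
$37248 - \frac{48062}{f{\left(x \right)} \left(-9 - 102\right)} = 37248 - \frac{48062}{64 \left(-9 - 102\right)} = 37248 - \frac{48062}{64 \left(-111\right)} = 37248 - \frac{48062}{-7104} = 37248 - 48062 \left(- \frac{1}{7104}\right) = 37248 - - \frac{24031}{3552} = 37248 + \frac{24031}{3552} = \frac{132328927}{3552}$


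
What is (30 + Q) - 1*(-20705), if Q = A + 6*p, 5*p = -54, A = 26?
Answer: 103481/5 ≈ 20696.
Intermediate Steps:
p = -54/5 (p = (1/5)*(-54) = -54/5 ≈ -10.800)
Q = -194/5 (Q = 26 + 6*(-54/5) = 26 - 324/5 = -194/5 ≈ -38.800)
(30 + Q) - 1*(-20705) = (30 - 194/5) - 1*(-20705) = -44/5 + 20705 = 103481/5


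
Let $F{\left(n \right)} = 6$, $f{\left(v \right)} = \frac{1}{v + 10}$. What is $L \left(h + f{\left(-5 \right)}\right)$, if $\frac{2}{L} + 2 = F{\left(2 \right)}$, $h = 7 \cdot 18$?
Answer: $\frac{631}{10} \approx 63.1$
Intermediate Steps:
$f{\left(v \right)} = \frac{1}{10 + v}$
$h = 126$
$L = \frac{1}{2}$ ($L = \frac{2}{-2 + 6} = \frac{2}{4} = 2 \cdot \frac{1}{4} = \frac{1}{2} \approx 0.5$)
$L \left(h + f{\left(-5 \right)}\right) = \frac{126 + \frac{1}{10 - 5}}{2} = \frac{126 + \frac{1}{5}}{2} = \frac{1}{2} \cdot \frac{631}{5} = \frac{631}{10}$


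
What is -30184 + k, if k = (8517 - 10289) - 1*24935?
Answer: -56891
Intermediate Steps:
k = -26707 (k = -1772 - 24935 = -26707)
-30184 + k = -30184 - 26707 = -56891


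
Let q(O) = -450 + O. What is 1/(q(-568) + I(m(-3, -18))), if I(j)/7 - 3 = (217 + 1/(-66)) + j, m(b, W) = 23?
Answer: 66/45071 ≈ 0.0014644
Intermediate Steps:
I(j) = 101633/66 + 7*j (I(j) = 21 + 7*((217 + 1/(-66)) + j) = 21 + 7*((217 - 1/66) + j) = 21 + 7*(14321/66 + j) = 21 + (100247/66 + 7*j) = 101633/66 + 7*j)
1/(q(-568) + I(m(-3, -18))) = 1/((-450 - 568) + (101633/66 + 7*23)) = 1/(-1018 + (101633/66 + 161)) = 1/(-1018 + 112259/66) = 1/(45071/66) = 66/45071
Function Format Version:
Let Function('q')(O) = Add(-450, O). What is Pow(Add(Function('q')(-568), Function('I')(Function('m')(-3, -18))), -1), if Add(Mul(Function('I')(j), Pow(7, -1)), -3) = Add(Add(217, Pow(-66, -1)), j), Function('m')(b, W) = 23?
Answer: Rational(66, 45071) ≈ 0.0014644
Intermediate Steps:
Function('I')(j) = Add(Rational(101633, 66), Mul(7, j)) (Function('I')(j) = Add(21, Mul(7, Add(Add(217, Pow(-66, -1)), j))) = Add(21, Mul(7, Add(Add(217, Rational(-1, 66)), j))) = Add(21, Mul(7, Add(Rational(14321, 66), j))) = Add(21, Add(Rational(100247, 66), Mul(7, j))) = Add(Rational(101633, 66), Mul(7, j)))
Pow(Add(Function('q')(-568), Function('I')(Function('m')(-3, -18))), -1) = Pow(Add(Add(-450, -568), Add(Rational(101633, 66), Mul(7, 23))), -1) = Pow(Add(-1018, Add(Rational(101633, 66), 161)), -1) = Pow(Add(-1018, Rational(112259, 66)), -1) = Pow(Rational(45071, 66), -1) = Rational(66, 45071)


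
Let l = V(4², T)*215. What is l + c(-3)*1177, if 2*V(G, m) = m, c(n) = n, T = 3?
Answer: -6417/2 ≈ -3208.5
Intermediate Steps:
V(G, m) = m/2
l = 645/2 (l = ((½)*3)*215 = (3/2)*215 = 645/2 ≈ 322.50)
l + c(-3)*1177 = 645/2 - 3*1177 = 645/2 - 3531 = -6417/2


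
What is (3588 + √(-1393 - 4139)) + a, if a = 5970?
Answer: 9558 + 2*I*√1383 ≈ 9558.0 + 74.377*I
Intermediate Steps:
(3588 + √(-1393 - 4139)) + a = (3588 + √(-1393 - 4139)) + 5970 = (3588 + √(-5532)) + 5970 = (3588 + 2*I*√1383) + 5970 = 9558 + 2*I*√1383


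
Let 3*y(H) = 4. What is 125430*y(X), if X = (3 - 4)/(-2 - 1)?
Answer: 167240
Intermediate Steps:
X = 1/3 (X = -1/(-3) = -1*(-1/3) = 1/3 ≈ 0.33333)
y(H) = 4/3 (y(H) = (1/3)*4 = 4/3)
125430*y(X) = 125430*(4/3) = 167240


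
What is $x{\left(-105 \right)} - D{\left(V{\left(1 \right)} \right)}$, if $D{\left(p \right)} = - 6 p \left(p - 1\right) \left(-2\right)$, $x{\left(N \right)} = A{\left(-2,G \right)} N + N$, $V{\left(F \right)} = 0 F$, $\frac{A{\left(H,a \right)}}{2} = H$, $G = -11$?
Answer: $315$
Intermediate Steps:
$A{\left(H,a \right)} = 2 H$
$V{\left(F \right)} = 0$
$x{\left(N \right)} = - 3 N$ ($x{\left(N \right)} = 2 \left(-2\right) N + N = - 4 N + N = - 3 N$)
$D{\left(p \right)} = - 6 p \left(2 - 2 p\right)$ ($D{\left(p \right)} = - 6 p \left(-1 + p\right) \left(-2\right) = - 6 p \left(2 - 2 p\right)$)
$x{\left(-105 \right)} - D{\left(V{\left(1 \right)} \right)} = \left(-3\right) \left(-105\right) - 12 \cdot 0 \left(-1 + 0\right) = 315 - 12 \cdot 0 \left(-1\right) = 315 - 0 = 315 + 0 = 315$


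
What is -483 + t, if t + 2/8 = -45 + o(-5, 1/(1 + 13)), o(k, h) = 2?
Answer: -2105/4 ≈ -526.25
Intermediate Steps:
t = -173/4 (t = -¼ + (-45 + 2) = -¼ - 43 = -173/4 ≈ -43.250)
-483 + t = -483 - 173/4 = -2105/4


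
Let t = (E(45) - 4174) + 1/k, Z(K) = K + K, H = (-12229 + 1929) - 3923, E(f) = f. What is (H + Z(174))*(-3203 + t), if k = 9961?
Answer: 1013347457625/9961 ≈ 1.0173e+8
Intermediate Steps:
H = -14223 (H = -10300 - 3923 = -14223)
Z(K) = 2*K
t = -41128968/9961 (t = (45 - 4174) + 1/9961 = -4129 + 1/9961 = -41128968/9961 ≈ -4129.0)
(H + Z(174))*(-3203 + t) = (-14223 + 2*174)*(-3203 - 41128968/9961) = (-14223 + 348)*(-73034051/9961) = -13875*(-73034051/9961) = 1013347457625/9961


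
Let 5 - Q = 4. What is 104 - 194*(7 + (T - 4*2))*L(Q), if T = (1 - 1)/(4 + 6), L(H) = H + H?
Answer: 492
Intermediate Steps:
Q = 1 (Q = 5 - 1*4 = 5 - 4 = 1)
L(H) = 2*H
T = 0 (T = 0/10 = 0*(⅒) = 0)
104 - 194*(7 + (T - 4*2))*L(Q) = 104 - 194*(7 + (0 - 4*2))*2*1 = 104 - 194*(7 + (0 - 8))*2 = 104 - 194*(7 - 8)*2 = 104 - (-194)*2 = 104 - 194*(-2) = 104 + 388 = 492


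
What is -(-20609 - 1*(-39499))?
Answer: -18890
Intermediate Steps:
-(-20609 - 1*(-39499)) = -(-20609 + 39499) = -1*18890 = -18890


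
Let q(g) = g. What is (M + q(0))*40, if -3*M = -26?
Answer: 1040/3 ≈ 346.67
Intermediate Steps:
M = 26/3 (M = -1/3*(-26) = 26/3 ≈ 8.6667)
(M + q(0))*40 = (26/3 + 0)*40 = (26/3)*40 = 1040/3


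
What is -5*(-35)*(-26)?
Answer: -4550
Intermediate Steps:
-5*(-35)*(-26) = 175*(-26) = -4550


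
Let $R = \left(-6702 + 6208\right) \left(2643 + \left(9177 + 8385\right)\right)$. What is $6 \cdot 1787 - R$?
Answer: $9991992$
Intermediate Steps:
$R = -9981270$ ($R = - 494 \left(2643 + 17562\right) = \left(-494\right) 20205 = -9981270$)
$6 \cdot 1787 - R = 6 \cdot 1787 - -9981270 = 10722 + 9981270 = 9991992$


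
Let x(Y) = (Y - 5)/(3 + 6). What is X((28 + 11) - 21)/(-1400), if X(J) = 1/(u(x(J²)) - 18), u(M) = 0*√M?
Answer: 1/25200 ≈ 3.9683e-5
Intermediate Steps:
x(Y) = -5/9 + Y/9 (x(Y) = (-5 + Y)/9 = (-5 + Y)*(⅑) = -5/9 + Y/9)
u(M) = 0
X(J) = -1/18 (X(J) = 1/(0 - 18) = 1/(-18) = -1/18)
X((28 + 11) - 21)/(-1400) = -1/18/(-1400) = -1/18*(-1/1400) = 1/25200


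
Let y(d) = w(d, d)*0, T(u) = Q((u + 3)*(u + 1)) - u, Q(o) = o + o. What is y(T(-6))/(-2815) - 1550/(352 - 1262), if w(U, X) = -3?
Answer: 155/91 ≈ 1.7033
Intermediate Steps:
Q(o) = 2*o
T(u) = -u + 2*(1 + u)*(3 + u) (T(u) = 2*((u + 3)*(u + 1)) - u = 2*((3 + u)*(1 + u)) - u = 2*((1 + u)*(3 + u)) - u = 2*(1 + u)*(3 + u) - u = -u + 2*(1 + u)*(3 + u))
y(d) = 0 (y(d) = -3*0 = 0)
y(T(-6))/(-2815) - 1550/(352 - 1262) = 0/(-2815) - 1550/(352 - 1262) = 0*(-1/2815) - 1550/(-910) = 0 - 1550*(-1/910) = 0 + 155/91 = 155/91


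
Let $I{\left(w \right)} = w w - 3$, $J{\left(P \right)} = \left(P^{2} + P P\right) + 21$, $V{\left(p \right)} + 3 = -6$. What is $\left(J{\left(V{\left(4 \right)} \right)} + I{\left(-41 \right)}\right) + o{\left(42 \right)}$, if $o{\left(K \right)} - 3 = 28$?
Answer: $1892$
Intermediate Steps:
$V{\left(p \right)} = -9$ ($V{\left(p \right)} = -3 - 6 = -9$)
$o{\left(K \right)} = 31$ ($o{\left(K \right)} = 3 + 28 = 31$)
$J{\left(P \right)} = 21 + 2 P^{2}$ ($J{\left(P \right)} = \left(P^{2} + P^{2}\right) + 21 = 2 P^{2} + 21 = 21 + 2 P^{2}$)
$I{\left(w \right)} = -3 + w^{2}$ ($I{\left(w \right)} = w^{2} - 3 = -3 + w^{2}$)
$\left(J{\left(V{\left(4 \right)} \right)} + I{\left(-41 \right)}\right) + o{\left(42 \right)} = \left(\left(21 + 2 \left(-9\right)^{2}\right) - \left(3 - \left(-41\right)^{2}\right)\right) + 31 = \left(\left(21 + 2 \cdot 81\right) + \left(-3 + 1681\right)\right) + 31 = \left(\left(21 + 162\right) + 1678\right) + 31 = \left(183 + 1678\right) + 31 = 1861 + 31 = 1892$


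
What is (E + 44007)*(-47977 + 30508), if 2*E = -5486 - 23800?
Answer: -512959716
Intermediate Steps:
E = -14643 (E = (-5486 - 23800)/2 = (½)*(-29286) = -14643)
(E + 44007)*(-47977 + 30508) = (-14643 + 44007)*(-47977 + 30508) = 29364*(-17469) = -512959716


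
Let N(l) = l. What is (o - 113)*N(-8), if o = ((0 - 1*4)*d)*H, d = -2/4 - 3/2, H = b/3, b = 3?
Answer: 840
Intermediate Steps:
H = 1 (H = 3/3 = 3*(⅓) = 1)
d = -2 (d = -2*¼ - 3*½ = -½ - 3/2 = -2)
o = 8 (o = ((0 - 1*4)*(-2))*1 = ((0 - 4)*(-2))*1 = -4*(-2)*1 = 8*1 = 8)
(o - 113)*N(-8) = (8 - 113)*(-8) = -105*(-8) = 840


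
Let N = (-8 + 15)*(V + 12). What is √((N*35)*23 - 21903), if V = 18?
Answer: 7*√3003 ≈ 383.60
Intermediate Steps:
N = 210 (N = (-8 + 15)*(18 + 12) = 7*30 = 210)
√((N*35)*23 - 21903) = √((210*35)*23 - 21903) = √(7350*23 - 21903) = √(169050 - 21903) = √147147 = 7*√3003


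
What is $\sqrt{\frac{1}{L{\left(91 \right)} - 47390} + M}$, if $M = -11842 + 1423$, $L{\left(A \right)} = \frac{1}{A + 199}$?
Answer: $\frac{i \sqrt{218651710656153481}}{4581033} \approx 102.07 i$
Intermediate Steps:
$L{\left(A \right)} = \frac{1}{199 + A}$
$M = -10419$
$\sqrt{\frac{1}{L{\left(91 \right)} - 47390} + M} = \sqrt{\frac{1}{\frac{1}{199 + 91} - 47390} - 10419} = \sqrt{\frac{1}{\frac{1}{290} - 47390} - 10419} = \sqrt{\frac{1}{- \frac{13743099}{290}} - 10419} = \sqrt{- \frac{290}{13743099} - 10419} = \sqrt{- \frac{143189348771}{13743099}} = \frac{i \sqrt{218651710656153481}}{4581033}$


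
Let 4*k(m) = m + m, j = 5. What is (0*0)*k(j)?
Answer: 0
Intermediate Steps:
k(m) = m/2 (k(m) = (m + m)/4 = (2*m)/4 = m/2)
(0*0)*k(j) = (0*0)*((1/2)*5) = 0*(5/2) = 0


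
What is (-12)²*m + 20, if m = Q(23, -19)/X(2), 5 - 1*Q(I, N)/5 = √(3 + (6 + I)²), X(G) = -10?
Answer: -340 + 144*√211 ≈ 1751.7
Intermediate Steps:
Q(I, N) = 25 - 5*√(3 + (6 + I)²)
m = -5/2 + √211 (m = (25 - 5*√(3 + (6 + 23)²))/(-10) = (25 - 5*√(3 + 29²))*(-⅒) = (25 - 5*√(3 + 841))*(-⅒) = (25 - 10*√211)*(-⅒) = -5/2 + √211 ≈ 12.026)
(-12)²*m + 20 = (-12)²*(-5/2 + √211) + 20 = 144*(-5/2 + √211) + 20 = (-360 + 144*√211) + 20 = -340 + 144*√211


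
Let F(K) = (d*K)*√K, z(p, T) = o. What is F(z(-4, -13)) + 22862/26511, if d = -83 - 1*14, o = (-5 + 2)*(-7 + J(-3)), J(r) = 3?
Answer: 22862/26511 - 2328*√3 ≈ -4031.4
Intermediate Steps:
o = 12 (o = (-5 + 2)*(-7 + 3) = -3*(-4) = 12)
z(p, T) = 12
d = -97 (d = -83 - 14 = -97)
F(K) = -97*K^(3/2) (F(K) = (-97*K)*√K = -97*K^(3/2))
F(z(-4, -13)) + 22862/26511 = -2328*√3 + 22862/26511 = 22862/26511 - 2328*√3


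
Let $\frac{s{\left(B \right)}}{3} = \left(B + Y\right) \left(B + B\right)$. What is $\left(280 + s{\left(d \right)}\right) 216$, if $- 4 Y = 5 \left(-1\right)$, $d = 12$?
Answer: $266544$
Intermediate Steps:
$Y = \frac{5}{4}$ ($Y = - \frac{5 \left(-1\right)}{4} = \left(- \frac{1}{4}\right) \left(-5\right) = \frac{5}{4} \approx 1.25$)
$s{\left(B \right)} = 6 B \left(\frac{5}{4} + B\right)$ ($s{\left(B \right)} = 3 \left(B + \frac{5}{4}\right) \left(B + B\right) = 3 \left(\frac{5}{4} + B\right) 2 B = 3 \cdot 2 B \left(\frac{5}{4} + B\right) = 6 B \left(\frac{5}{4} + B\right)$)
$\left(280 + s{\left(d \right)}\right) 216 = \left(280 + \frac{3}{2} \cdot 12 \left(5 + 4 \cdot 12\right)\right) 216 = \left(280 + \frac{3}{2} \cdot 12 \left(5 + 48\right)\right) 216 = \left(280 + \frac{3}{2} \cdot 12 \cdot 53\right) 216 = \left(280 + 954\right) 216 = 1234 \cdot 216 = 266544$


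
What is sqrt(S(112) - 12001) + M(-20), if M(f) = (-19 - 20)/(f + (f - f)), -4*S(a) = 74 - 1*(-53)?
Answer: 39/20 + I*sqrt(48131)/2 ≈ 1.95 + 109.69*I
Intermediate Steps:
S(a) = -127/4 (S(a) = -(74 - 1*(-53))/4 = -(74 + 53)/4 = -1/4*127 = -127/4)
M(f) = -39/f (M(f) = -39/(f + 0) = -39/f)
sqrt(S(112) - 12001) + M(-20) = sqrt(-127/4 - 12001) - 39/(-20) = sqrt(-48131/4) - 39*(-1/20) = I*sqrt(48131)/2 + 39/20 = 39/20 + I*sqrt(48131)/2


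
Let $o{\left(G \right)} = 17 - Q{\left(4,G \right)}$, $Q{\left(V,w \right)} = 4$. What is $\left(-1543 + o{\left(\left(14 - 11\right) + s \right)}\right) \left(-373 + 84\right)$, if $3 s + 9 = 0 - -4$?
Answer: $442170$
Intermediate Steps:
$s = - \frac{5}{3}$ ($s = -3 + \frac{0 - -4}{3} = -3 + \frac{0 + 4}{3} = -3 + \frac{1}{3} \cdot 4 = -3 + \frac{4}{3} = - \frac{5}{3} \approx -1.6667$)
$o{\left(G \right)} = 13$ ($o{\left(G \right)} = 17 - 4 = 13$)
$\left(-1543 + o{\left(\left(14 - 11\right) + s \right)}\right) \left(-373 + 84\right) = \left(-1543 + 13\right) \left(-373 + 84\right) = \left(-1530\right) \left(-289\right) = 442170$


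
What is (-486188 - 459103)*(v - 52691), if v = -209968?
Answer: 248289188769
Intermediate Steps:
(-486188 - 459103)*(v - 52691) = (-486188 - 459103)*(-209968 - 52691) = -945291*(-262659) = 248289188769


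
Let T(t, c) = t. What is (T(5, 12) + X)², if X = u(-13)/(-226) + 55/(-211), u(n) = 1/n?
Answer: 8633083880521/384298326724 ≈ 22.465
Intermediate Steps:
X = -161379/619918 (X = 1/(-13*(-226)) + 55/(-211) = -1/13*(-1/226) + 55*(-1/211) = 1/2938 - 55/211 = -161379/619918 ≈ -0.26032)
(T(5, 12) + X)² = (5 - 161379/619918)² = (2938211/619918)² = 8633083880521/384298326724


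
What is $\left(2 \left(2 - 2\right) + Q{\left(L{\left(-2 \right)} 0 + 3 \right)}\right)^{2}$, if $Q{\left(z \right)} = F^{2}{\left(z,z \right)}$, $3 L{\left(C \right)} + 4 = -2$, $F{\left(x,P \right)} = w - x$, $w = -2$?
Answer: $625$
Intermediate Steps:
$F{\left(x,P \right)} = -2 - x$
$L{\left(C \right)} = -2$ ($L{\left(C \right)} = - \frac{4}{3} + \frac{1}{3} \left(-2\right) = - \frac{4}{3} - \frac{2}{3} = -2$)
$Q{\left(z \right)} = \left(-2 - z\right)^{2}$
$\left(2 \left(2 - 2\right) + Q{\left(L{\left(-2 \right)} 0 + 3 \right)}\right)^{2} = \left(2 \left(2 - 2\right) + \left(2 + \left(\left(-2\right) 0 + 3\right)\right)^{2}\right)^{2} = \left(2 \cdot 0 + \left(2 + \left(0 + 3\right)\right)^{2}\right)^{2} = \left(0 + \left(2 + 3\right)^{2}\right)^{2} = \left(0 + 5^{2}\right)^{2} = \left(0 + 25\right)^{2} = 25^{2} = 625$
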